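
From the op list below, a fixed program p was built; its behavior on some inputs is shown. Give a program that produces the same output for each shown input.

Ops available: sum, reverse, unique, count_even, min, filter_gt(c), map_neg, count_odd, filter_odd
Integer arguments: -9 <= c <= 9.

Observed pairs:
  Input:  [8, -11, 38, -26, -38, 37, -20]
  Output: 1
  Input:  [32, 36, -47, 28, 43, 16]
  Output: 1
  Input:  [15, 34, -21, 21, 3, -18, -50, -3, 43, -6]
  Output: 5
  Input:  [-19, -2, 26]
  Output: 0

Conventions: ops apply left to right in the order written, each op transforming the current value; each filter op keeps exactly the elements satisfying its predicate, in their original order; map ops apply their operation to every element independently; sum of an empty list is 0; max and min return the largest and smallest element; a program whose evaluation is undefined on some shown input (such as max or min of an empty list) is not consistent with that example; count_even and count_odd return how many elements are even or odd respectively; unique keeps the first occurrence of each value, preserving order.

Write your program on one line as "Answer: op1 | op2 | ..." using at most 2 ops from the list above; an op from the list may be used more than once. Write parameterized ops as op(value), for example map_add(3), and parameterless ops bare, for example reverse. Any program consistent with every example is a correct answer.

filter_gt(-8) | count_odd

Check, running the answer program on each example:
  [8, -11, 38, -26, -38, 37, -20] -> [8, 38, 37] -> 1
  [32, 36, -47, 28, 43, 16] -> [32, 36, 28, 43, 16] -> 1
  [15, 34, -21, 21, 3, -18, -50, -3, 43, -6] -> [15, 34, 21, 3, -3, 43, -6] -> 5
  [-19, -2, 26] -> [-2, 26] -> 0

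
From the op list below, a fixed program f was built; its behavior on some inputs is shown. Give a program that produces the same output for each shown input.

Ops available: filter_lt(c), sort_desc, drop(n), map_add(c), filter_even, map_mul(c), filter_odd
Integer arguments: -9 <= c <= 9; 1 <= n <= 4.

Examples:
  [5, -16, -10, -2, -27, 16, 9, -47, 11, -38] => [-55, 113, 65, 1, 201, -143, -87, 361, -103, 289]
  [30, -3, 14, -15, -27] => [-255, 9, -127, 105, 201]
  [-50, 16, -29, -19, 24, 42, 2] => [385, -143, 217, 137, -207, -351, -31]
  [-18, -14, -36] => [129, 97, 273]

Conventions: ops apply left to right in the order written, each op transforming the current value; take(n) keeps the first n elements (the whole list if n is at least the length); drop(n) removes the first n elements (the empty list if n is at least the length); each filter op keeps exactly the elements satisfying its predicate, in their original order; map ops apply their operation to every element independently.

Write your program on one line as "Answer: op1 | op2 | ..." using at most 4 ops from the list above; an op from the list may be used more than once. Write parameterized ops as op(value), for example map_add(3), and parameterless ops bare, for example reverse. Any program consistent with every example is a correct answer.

map_mul(-8) | map_add(-9) | map_add(-6)

Check, running the answer program on each example:
  [5, -16, -10, -2, -27, 16, 9, -47, 11, -38] -> [-40, 128, 80, 16, 216, -128, -72, 376, -88, 304] -> [-49, 119, 71, 7, 207, -137, -81, 367, -97, 295] -> [-55, 113, 65, 1, 201, -143, -87, 361, -103, 289]
  [30, -3, 14, -15, -27] -> [-240, 24, -112, 120, 216] -> [-249, 15, -121, 111, 207] -> [-255, 9, -127, 105, 201]
  [-50, 16, -29, -19, 24, 42, 2] -> [400, -128, 232, 152, -192, -336, -16] -> [391, -137, 223, 143, -201, -345, -25] -> [385, -143, 217, 137, -207, -351, -31]
  [-18, -14, -36] -> [144, 112, 288] -> [135, 103, 279] -> [129, 97, 273]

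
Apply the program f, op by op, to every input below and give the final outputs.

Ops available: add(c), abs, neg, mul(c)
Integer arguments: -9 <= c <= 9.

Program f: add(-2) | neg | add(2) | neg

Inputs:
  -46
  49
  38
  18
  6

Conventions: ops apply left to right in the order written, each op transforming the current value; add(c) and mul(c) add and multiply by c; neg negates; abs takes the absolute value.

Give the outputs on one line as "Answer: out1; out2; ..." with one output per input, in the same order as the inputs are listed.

Execution, op by op:
  -46 -> -48 -> 48 -> 50 -> -50
  49 -> 47 -> -47 -> -45 -> 45
  38 -> 36 -> -36 -> -34 -> 34
  18 -> 16 -> -16 -> -14 -> 14
  6 -> 4 -> -4 -> -2 -> 2

-50; 45; 34; 14; 2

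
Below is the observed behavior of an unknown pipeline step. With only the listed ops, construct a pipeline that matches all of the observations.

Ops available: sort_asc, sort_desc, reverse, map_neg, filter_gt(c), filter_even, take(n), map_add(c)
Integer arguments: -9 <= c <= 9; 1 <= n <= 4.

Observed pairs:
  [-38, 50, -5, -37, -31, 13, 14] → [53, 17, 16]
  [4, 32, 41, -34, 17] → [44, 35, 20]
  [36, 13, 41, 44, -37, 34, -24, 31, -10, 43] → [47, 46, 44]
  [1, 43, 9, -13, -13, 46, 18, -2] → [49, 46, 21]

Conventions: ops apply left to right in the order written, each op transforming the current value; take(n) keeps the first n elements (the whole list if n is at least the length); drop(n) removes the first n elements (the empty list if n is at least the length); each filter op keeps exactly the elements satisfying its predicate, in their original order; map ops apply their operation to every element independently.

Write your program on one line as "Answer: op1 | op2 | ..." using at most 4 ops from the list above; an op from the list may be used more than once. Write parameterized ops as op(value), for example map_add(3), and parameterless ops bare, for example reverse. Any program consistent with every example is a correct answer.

sort_desc | map_add(3) | take(3)

Check, running the answer program on each example:
  [-38, 50, -5, -37, -31, 13, 14] -> [50, 14, 13, -5, -31, -37, -38] -> [53, 17, 16, -2, -28, -34, -35] -> [53, 17, 16]
  [4, 32, 41, -34, 17] -> [41, 32, 17, 4, -34] -> [44, 35, 20, 7, -31] -> [44, 35, 20]
  [36, 13, 41, 44, -37, 34, -24, 31, -10, 43] -> [44, 43, 41, 36, 34, 31, 13, -10, -24, -37] -> [47, 46, 44, 39, 37, 34, 16, -7, -21, -34] -> [47, 46, 44]
  [1, 43, 9, -13, -13, 46, 18, -2] -> [46, 43, 18, 9, 1, -2, -13, -13] -> [49, 46, 21, 12, 4, 1, -10, -10] -> [49, 46, 21]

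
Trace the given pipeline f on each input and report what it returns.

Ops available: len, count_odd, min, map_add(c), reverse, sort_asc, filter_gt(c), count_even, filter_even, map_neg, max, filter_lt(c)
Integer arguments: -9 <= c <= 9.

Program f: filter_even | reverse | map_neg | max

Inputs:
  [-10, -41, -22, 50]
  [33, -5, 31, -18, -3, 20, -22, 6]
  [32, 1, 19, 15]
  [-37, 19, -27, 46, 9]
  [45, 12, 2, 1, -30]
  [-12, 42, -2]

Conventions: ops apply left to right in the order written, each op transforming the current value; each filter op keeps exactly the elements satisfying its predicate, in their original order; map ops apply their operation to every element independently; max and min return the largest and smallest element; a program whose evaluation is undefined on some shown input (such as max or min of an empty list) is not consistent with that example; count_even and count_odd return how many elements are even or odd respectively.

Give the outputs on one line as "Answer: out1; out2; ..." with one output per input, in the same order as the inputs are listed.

Execution, op by op:
  [-10, -41, -22, 50] -> [-10, -22, 50] -> [50, -22, -10] -> [-50, 22, 10] -> 22
  [33, -5, 31, -18, -3, 20, -22, 6] -> [-18, 20, -22, 6] -> [6, -22, 20, -18] -> [-6, 22, -20, 18] -> 22
  [32, 1, 19, 15] -> [32] -> [32] -> [-32] -> -32
  [-37, 19, -27, 46, 9] -> [46] -> [46] -> [-46] -> -46
  [45, 12, 2, 1, -30] -> [12, 2, -30] -> [-30, 2, 12] -> [30, -2, -12] -> 30
  [-12, 42, -2] -> [-12, 42, -2] -> [-2, 42, -12] -> [2, -42, 12] -> 12

22; 22; -32; -46; 30; 12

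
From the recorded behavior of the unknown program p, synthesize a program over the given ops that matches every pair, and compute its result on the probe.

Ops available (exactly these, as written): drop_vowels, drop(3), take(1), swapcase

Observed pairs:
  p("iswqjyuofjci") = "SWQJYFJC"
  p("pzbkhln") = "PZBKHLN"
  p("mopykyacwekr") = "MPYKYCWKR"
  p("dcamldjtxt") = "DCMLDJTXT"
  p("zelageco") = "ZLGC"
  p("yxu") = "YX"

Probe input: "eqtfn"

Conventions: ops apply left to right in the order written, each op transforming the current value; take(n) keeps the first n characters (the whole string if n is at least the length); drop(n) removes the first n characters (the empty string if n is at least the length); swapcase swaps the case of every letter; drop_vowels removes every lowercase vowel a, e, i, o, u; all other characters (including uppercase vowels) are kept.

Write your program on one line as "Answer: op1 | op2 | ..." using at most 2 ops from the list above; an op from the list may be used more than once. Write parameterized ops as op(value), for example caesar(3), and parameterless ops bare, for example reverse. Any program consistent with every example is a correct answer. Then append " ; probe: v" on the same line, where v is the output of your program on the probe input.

drop_vowels | swapcase ; probe: "QTFN"

Check, running the answer program on each example:
  "iswqjyuofjci" -> "swqjyfjc" -> "SWQJYFJC"
  "pzbkhln" -> "pzbkhln" -> "PZBKHLN"
  "mopykyacwekr" -> "mpykycwkr" -> "MPYKYCWKR"
  "dcamldjtxt" -> "dcmldjtxt" -> "DCMLDJTXT"
  "zelageco" -> "zlgc" -> "ZLGC"
  "yxu" -> "yx" -> "YX"
  probe: "eqtfn" -> "qtfn" -> "QTFN"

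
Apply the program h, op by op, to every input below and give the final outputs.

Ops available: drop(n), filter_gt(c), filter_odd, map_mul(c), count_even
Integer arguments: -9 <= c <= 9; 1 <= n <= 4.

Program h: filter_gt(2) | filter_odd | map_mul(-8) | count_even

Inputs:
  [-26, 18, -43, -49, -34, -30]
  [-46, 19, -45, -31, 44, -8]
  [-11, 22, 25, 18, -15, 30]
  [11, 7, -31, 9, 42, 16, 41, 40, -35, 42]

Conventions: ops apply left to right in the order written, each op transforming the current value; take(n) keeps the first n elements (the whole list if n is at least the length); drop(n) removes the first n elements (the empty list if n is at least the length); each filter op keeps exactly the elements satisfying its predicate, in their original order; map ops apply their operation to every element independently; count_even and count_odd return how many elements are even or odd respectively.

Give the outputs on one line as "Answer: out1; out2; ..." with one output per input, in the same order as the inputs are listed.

Execution, op by op:
  [-26, 18, -43, -49, -34, -30] -> [18] -> [] -> [] -> 0
  [-46, 19, -45, -31, 44, -8] -> [19, 44] -> [19] -> [-152] -> 1
  [-11, 22, 25, 18, -15, 30] -> [22, 25, 18, 30] -> [25] -> [-200] -> 1
  [11, 7, -31, 9, 42, 16, 41, 40, -35, 42] -> [11, 7, 9, 42, 16, 41, 40, 42] -> [11, 7, 9, 41] -> [-88, -56, -72, -328] -> 4

0; 1; 1; 4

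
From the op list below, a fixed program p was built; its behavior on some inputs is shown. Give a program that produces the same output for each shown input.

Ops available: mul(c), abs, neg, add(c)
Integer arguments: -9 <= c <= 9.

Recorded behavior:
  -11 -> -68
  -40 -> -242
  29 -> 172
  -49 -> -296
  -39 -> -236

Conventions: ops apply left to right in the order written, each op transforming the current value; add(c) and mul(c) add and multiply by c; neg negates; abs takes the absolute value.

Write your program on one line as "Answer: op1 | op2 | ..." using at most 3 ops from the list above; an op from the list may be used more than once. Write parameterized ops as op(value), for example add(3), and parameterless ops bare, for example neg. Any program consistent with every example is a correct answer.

mul(6) | add(4) | add(-6)

Check, running the answer program on each example:
  -11 -> -66 -> -62 -> -68
  -40 -> -240 -> -236 -> -242
  29 -> 174 -> 178 -> 172
  -49 -> -294 -> -290 -> -296
  -39 -> -234 -> -230 -> -236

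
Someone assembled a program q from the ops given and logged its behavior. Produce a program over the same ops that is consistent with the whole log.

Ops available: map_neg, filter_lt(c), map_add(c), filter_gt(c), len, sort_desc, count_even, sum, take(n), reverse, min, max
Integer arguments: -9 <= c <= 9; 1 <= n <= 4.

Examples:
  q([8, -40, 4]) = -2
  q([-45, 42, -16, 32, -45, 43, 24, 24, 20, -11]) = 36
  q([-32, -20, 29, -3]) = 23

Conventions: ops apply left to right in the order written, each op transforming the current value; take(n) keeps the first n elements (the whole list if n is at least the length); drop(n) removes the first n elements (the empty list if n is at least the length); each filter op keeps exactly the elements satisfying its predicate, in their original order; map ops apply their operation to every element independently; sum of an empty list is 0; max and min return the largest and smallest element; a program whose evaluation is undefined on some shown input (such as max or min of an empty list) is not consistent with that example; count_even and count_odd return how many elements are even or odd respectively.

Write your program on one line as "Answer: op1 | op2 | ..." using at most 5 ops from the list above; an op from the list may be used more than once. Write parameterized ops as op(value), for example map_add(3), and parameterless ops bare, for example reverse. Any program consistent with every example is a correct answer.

sort_desc | filter_gt(-3) | take(2) | map_add(-6) | min

Check, running the answer program on each example:
  [8, -40, 4] -> [8, 4, -40] -> [8, 4] -> [8, 4] -> [2, -2] -> -2
  [-45, 42, -16, 32, -45, 43, 24, 24, 20, -11] -> [43, 42, 32, 24, 24, 20, -11, -16, -45, -45] -> [43, 42, 32, 24, 24, 20] -> [43, 42] -> [37, 36] -> 36
  [-32, -20, 29, -3] -> [29, -3, -20, -32] -> [29] -> [29] -> [23] -> 23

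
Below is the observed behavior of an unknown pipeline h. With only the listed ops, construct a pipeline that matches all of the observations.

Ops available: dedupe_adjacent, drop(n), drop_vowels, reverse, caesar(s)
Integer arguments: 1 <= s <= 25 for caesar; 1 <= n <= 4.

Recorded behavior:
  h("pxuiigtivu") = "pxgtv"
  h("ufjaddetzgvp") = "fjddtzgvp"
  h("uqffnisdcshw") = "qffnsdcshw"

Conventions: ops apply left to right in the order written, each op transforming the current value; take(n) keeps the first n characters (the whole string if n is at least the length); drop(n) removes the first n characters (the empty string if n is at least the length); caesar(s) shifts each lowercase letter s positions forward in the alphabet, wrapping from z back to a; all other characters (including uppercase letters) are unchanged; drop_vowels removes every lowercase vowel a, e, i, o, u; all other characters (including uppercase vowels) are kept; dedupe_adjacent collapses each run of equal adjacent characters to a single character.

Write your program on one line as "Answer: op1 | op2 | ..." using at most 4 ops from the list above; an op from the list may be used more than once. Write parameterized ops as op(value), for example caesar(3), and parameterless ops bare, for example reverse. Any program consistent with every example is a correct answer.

reverse | drop_vowels | reverse

Check, running the answer program on each example:
  "pxuiigtivu" -> "uvitgiiuxp" -> "vtgxp" -> "pxgtv"
  "ufjaddetzgvp" -> "pvgzteddajfu" -> "pvgztddjf" -> "fjddtzgvp"
  "uqffnisdcshw" -> "whscdsinffqu" -> "whscdsnffq" -> "qffnsdcshw"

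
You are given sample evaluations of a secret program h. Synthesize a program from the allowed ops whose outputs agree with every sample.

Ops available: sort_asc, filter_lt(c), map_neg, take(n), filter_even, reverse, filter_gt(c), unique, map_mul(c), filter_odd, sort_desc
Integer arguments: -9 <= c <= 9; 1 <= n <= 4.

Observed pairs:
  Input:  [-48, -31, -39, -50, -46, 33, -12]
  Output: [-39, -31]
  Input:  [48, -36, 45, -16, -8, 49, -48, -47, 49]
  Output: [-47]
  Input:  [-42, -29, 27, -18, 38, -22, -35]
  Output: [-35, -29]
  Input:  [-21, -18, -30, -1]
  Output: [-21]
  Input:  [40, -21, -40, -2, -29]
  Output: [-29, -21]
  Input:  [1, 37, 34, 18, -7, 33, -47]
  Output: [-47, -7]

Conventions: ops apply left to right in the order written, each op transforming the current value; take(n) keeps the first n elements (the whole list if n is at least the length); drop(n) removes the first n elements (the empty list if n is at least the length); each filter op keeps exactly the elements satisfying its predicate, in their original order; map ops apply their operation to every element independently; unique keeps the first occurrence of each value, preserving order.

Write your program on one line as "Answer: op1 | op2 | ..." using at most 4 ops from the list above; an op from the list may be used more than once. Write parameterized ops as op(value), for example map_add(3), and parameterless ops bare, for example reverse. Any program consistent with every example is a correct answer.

sort_desc | filter_odd | reverse | filter_lt(-3)

Check, running the answer program on each example:
  [-48, -31, -39, -50, -46, 33, -12] -> [33, -12, -31, -39, -46, -48, -50] -> [33, -31, -39] -> [-39, -31, 33] -> [-39, -31]
  [48, -36, 45, -16, -8, 49, -48, -47, 49] -> [49, 49, 48, 45, -8, -16, -36, -47, -48] -> [49, 49, 45, -47] -> [-47, 45, 49, 49] -> [-47]
  [-42, -29, 27, -18, 38, -22, -35] -> [38, 27, -18, -22, -29, -35, -42] -> [27, -29, -35] -> [-35, -29, 27] -> [-35, -29]
  [-21, -18, -30, -1] -> [-1, -18, -21, -30] -> [-1, -21] -> [-21, -1] -> [-21]
  [40, -21, -40, -2, -29] -> [40, -2, -21, -29, -40] -> [-21, -29] -> [-29, -21] -> [-29, -21]
  [1, 37, 34, 18, -7, 33, -47] -> [37, 34, 33, 18, 1, -7, -47] -> [37, 33, 1, -7, -47] -> [-47, -7, 1, 33, 37] -> [-47, -7]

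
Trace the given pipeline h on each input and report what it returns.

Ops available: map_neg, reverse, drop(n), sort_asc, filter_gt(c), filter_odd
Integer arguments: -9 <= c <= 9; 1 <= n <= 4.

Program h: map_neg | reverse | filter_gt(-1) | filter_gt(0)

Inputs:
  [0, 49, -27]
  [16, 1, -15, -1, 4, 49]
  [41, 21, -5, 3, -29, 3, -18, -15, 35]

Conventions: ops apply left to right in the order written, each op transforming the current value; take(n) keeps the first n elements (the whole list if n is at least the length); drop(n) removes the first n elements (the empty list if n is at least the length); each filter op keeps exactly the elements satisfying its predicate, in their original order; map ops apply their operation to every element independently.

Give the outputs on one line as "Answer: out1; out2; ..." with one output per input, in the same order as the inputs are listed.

[27]; [1, 15]; [15, 18, 29, 5]

Execution, op by op:
  [0, 49, -27] -> [0, -49, 27] -> [27, -49, 0] -> [27, 0] -> [27]
  [16, 1, -15, -1, 4, 49] -> [-16, -1, 15, 1, -4, -49] -> [-49, -4, 1, 15, -1, -16] -> [1, 15] -> [1, 15]
  [41, 21, -5, 3, -29, 3, -18, -15, 35] -> [-41, -21, 5, -3, 29, -3, 18, 15, -35] -> [-35, 15, 18, -3, 29, -3, 5, -21, -41] -> [15, 18, 29, 5] -> [15, 18, 29, 5]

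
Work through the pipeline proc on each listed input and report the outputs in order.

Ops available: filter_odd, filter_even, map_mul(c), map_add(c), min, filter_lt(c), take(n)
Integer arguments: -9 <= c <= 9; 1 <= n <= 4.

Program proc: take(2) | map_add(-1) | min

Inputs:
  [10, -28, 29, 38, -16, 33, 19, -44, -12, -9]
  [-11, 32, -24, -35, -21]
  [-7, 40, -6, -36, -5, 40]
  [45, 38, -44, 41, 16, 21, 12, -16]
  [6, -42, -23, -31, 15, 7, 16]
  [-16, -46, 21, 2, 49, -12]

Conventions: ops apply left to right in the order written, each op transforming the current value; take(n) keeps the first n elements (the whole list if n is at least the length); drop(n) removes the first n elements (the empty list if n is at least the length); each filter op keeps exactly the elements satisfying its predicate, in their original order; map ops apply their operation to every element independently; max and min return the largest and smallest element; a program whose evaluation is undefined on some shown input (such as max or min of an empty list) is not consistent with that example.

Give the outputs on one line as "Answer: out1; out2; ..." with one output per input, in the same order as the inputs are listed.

Execution, op by op:
  [10, -28, 29, 38, -16, 33, 19, -44, -12, -9] -> [10, -28] -> [9, -29] -> -29
  [-11, 32, -24, -35, -21] -> [-11, 32] -> [-12, 31] -> -12
  [-7, 40, -6, -36, -5, 40] -> [-7, 40] -> [-8, 39] -> -8
  [45, 38, -44, 41, 16, 21, 12, -16] -> [45, 38] -> [44, 37] -> 37
  [6, -42, -23, -31, 15, 7, 16] -> [6, -42] -> [5, -43] -> -43
  [-16, -46, 21, 2, 49, -12] -> [-16, -46] -> [-17, -47] -> -47

-29; -12; -8; 37; -43; -47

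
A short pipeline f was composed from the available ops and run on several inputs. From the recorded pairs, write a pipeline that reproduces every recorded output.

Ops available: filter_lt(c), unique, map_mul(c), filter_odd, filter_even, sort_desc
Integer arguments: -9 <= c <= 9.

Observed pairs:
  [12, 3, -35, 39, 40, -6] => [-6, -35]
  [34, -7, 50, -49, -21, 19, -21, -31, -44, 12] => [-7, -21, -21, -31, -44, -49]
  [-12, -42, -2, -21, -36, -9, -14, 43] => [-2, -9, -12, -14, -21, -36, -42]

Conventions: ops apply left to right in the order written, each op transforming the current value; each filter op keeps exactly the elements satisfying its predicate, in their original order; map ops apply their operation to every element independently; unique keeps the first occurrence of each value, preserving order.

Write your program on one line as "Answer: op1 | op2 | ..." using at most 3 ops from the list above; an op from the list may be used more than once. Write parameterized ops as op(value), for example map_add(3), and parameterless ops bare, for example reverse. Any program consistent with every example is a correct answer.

sort_desc | filter_lt(3)

Check, running the answer program on each example:
  [12, 3, -35, 39, 40, -6] -> [40, 39, 12, 3, -6, -35] -> [-6, -35]
  [34, -7, 50, -49, -21, 19, -21, -31, -44, 12] -> [50, 34, 19, 12, -7, -21, -21, -31, -44, -49] -> [-7, -21, -21, -31, -44, -49]
  [-12, -42, -2, -21, -36, -9, -14, 43] -> [43, -2, -9, -12, -14, -21, -36, -42] -> [-2, -9, -12, -14, -21, -36, -42]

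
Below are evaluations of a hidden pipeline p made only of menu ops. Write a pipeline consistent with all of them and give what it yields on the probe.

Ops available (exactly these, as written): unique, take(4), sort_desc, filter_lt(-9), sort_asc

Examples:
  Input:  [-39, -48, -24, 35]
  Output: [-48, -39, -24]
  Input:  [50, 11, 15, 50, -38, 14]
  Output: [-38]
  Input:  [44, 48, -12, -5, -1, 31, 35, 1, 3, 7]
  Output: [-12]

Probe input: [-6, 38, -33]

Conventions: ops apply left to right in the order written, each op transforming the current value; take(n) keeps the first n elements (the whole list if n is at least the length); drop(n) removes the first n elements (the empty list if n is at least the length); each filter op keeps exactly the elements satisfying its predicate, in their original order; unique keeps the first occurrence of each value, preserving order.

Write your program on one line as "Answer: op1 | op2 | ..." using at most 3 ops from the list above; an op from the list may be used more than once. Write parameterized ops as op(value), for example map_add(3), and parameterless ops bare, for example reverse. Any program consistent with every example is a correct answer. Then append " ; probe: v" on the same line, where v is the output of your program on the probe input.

sort_asc | unique | filter_lt(-9) ; probe: [-33]

Check, running the answer program on each example:
  [-39, -48, -24, 35] -> [-48, -39, -24, 35] -> [-48, -39, -24, 35] -> [-48, -39, -24]
  [50, 11, 15, 50, -38, 14] -> [-38, 11, 14, 15, 50, 50] -> [-38, 11, 14, 15, 50] -> [-38]
  [44, 48, -12, -5, -1, 31, 35, 1, 3, 7] -> [-12, -5, -1, 1, 3, 7, 31, 35, 44, 48] -> [-12, -5, -1, 1, 3, 7, 31, 35, 44, 48] -> [-12]
  probe: [-6, 38, -33] -> [-33, -6, 38] -> [-33, -6, 38] -> [-33]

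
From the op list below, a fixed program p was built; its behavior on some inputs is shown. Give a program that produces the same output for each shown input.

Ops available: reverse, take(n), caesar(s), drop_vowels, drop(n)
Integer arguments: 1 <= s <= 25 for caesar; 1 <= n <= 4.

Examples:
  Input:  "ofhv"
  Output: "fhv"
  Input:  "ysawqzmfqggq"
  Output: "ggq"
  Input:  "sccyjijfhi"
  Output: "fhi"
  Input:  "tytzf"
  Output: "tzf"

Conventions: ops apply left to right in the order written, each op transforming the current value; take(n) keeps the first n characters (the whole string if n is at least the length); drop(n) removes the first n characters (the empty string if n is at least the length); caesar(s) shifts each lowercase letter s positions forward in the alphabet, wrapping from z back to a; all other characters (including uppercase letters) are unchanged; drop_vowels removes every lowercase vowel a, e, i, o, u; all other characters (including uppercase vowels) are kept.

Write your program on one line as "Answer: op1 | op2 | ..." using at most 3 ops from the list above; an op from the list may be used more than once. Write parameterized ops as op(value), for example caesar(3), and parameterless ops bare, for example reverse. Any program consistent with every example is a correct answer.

reverse | take(3) | reverse

Check, running the answer program on each example:
  "ofhv" -> "vhfo" -> "vhf" -> "fhv"
  "ysawqzmfqggq" -> "qggqfmzqwasy" -> "qgg" -> "ggq"
  "sccyjijfhi" -> "ihfjijyccs" -> "ihf" -> "fhi"
  "tytzf" -> "fztyt" -> "fzt" -> "tzf"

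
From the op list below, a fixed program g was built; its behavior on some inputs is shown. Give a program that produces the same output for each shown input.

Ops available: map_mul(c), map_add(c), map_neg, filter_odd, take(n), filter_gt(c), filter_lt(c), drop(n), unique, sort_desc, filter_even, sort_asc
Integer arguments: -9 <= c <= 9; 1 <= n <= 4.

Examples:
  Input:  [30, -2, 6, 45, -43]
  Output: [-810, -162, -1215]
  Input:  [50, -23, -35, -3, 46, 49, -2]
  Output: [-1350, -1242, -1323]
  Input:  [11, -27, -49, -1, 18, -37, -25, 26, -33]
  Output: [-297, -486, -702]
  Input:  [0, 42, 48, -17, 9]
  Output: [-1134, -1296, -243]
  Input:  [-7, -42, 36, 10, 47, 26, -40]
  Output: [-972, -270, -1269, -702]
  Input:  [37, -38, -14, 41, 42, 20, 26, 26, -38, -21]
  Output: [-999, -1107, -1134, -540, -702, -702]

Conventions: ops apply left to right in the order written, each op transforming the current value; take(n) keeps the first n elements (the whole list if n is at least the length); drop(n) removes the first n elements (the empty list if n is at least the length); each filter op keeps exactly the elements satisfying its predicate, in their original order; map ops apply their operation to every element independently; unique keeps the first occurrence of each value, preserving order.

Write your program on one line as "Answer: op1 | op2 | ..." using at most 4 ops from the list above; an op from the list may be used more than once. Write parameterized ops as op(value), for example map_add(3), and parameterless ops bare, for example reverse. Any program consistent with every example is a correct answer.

map_mul(9) | filter_gt(0) | map_mul(3) | map_neg

Check, running the answer program on each example:
  [30, -2, 6, 45, -43] -> [270, -18, 54, 405, -387] -> [270, 54, 405] -> [810, 162, 1215] -> [-810, -162, -1215]
  [50, -23, -35, -3, 46, 49, -2] -> [450, -207, -315, -27, 414, 441, -18] -> [450, 414, 441] -> [1350, 1242, 1323] -> [-1350, -1242, -1323]
  [11, -27, -49, -1, 18, -37, -25, 26, -33] -> [99, -243, -441, -9, 162, -333, -225, 234, -297] -> [99, 162, 234] -> [297, 486, 702] -> [-297, -486, -702]
  [0, 42, 48, -17, 9] -> [0, 378, 432, -153, 81] -> [378, 432, 81] -> [1134, 1296, 243] -> [-1134, -1296, -243]
  [-7, -42, 36, 10, 47, 26, -40] -> [-63, -378, 324, 90, 423, 234, -360] -> [324, 90, 423, 234] -> [972, 270, 1269, 702] -> [-972, -270, -1269, -702]
  [37, -38, -14, 41, 42, 20, 26, 26, -38, -21] -> [333, -342, -126, 369, 378, 180, 234, 234, -342, -189] -> [333, 369, 378, 180, 234, 234] -> [999, 1107, 1134, 540, 702, 702] -> [-999, -1107, -1134, -540, -702, -702]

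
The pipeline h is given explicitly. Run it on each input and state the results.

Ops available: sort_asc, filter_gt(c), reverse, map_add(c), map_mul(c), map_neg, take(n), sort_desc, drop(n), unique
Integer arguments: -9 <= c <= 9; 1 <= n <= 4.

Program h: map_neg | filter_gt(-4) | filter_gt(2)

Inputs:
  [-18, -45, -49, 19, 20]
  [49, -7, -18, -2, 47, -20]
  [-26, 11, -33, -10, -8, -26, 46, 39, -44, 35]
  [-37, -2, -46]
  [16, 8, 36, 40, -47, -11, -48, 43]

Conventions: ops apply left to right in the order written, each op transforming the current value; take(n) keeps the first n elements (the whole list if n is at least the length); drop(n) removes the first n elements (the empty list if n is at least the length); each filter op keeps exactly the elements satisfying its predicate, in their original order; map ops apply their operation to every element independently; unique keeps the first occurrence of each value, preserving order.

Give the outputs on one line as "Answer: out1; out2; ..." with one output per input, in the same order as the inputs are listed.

[18, 45, 49]; [7, 18, 20]; [26, 33, 10, 8, 26, 44]; [37, 46]; [47, 11, 48]

Execution, op by op:
  [-18, -45, -49, 19, 20] -> [18, 45, 49, -19, -20] -> [18, 45, 49] -> [18, 45, 49]
  [49, -7, -18, -2, 47, -20] -> [-49, 7, 18, 2, -47, 20] -> [7, 18, 2, 20] -> [7, 18, 20]
  [-26, 11, -33, -10, -8, -26, 46, 39, -44, 35] -> [26, -11, 33, 10, 8, 26, -46, -39, 44, -35] -> [26, 33, 10, 8, 26, 44] -> [26, 33, 10, 8, 26, 44]
  [-37, -2, -46] -> [37, 2, 46] -> [37, 2, 46] -> [37, 46]
  [16, 8, 36, 40, -47, -11, -48, 43] -> [-16, -8, -36, -40, 47, 11, 48, -43] -> [47, 11, 48] -> [47, 11, 48]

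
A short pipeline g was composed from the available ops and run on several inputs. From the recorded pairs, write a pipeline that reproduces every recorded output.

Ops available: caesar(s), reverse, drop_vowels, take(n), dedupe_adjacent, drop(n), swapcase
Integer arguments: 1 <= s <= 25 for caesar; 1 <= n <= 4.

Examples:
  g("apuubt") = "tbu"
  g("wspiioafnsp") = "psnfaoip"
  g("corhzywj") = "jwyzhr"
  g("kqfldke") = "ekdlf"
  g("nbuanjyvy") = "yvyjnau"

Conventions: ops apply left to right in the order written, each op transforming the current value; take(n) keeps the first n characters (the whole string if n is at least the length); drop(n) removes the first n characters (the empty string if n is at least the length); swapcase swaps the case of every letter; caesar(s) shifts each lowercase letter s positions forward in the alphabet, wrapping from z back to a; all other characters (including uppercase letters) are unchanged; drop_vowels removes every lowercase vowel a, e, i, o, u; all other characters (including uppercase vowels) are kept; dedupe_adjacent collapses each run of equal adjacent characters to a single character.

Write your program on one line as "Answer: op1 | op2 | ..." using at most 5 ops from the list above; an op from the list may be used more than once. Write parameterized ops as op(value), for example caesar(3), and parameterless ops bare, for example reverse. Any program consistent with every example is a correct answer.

drop(2) | dedupe_adjacent | swapcase | reverse | swapcase

Check, running the answer program on each example:
  "apuubt" -> "uubt" -> "ubt" -> "UBT" -> "TBU" -> "tbu"
  "wspiioafnsp" -> "piioafnsp" -> "pioafnsp" -> "PIOAFNSP" -> "PSNFAOIP" -> "psnfaoip"
  "corhzywj" -> "rhzywj" -> "rhzywj" -> "RHZYWJ" -> "JWYZHR" -> "jwyzhr"
  "kqfldke" -> "fldke" -> "fldke" -> "FLDKE" -> "EKDLF" -> "ekdlf"
  "nbuanjyvy" -> "uanjyvy" -> "uanjyvy" -> "UANJYVY" -> "YVYJNAU" -> "yvyjnau"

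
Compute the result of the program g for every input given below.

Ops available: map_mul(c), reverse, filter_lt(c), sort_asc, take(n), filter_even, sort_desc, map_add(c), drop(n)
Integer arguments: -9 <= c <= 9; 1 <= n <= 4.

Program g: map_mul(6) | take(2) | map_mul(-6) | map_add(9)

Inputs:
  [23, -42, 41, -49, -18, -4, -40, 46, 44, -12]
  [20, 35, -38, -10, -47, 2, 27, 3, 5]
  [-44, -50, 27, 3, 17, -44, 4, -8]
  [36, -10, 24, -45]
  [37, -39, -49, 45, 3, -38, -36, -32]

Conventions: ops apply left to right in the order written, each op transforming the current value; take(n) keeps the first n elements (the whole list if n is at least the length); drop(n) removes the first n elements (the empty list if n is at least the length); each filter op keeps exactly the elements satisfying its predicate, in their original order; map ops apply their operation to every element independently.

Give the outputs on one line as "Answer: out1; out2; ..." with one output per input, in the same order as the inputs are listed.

Execution, op by op:
  [23, -42, 41, -49, -18, -4, -40, 46, 44, -12] -> [138, -252, 246, -294, -108, -24, -240, 276, 264, -72] -> [138, -252] -> [-828, 1512] -> [-819, 1521]
  [20, 35, -38, -10, -47, 2, 27, 3, 5] -> [120, 210, -228, -60, -282, 12, 162, 18, 30] -> [120, 210] -> [-720, -1260] -> [-711, -1251]
  [-44, -50, 27, 3, 17, -44, 4, -8] -> [-264, -300, 162, 18, 102, -264, 24, -48] -> [-264, -300] -> [1584, 1800] -> [1593, 1809]
  [36, -10, 24, -45] -> [216, -60, 144, -270] -> [216, -60] -> [-1296, 360] -> [-1287, 369]
  [37, -39, -49, 45, 3, -38, -36, -32] -> [222, -234, -294, 270, 18, -228, -216, -192] -> [222, -234] -> [-1332, 1404] -> [-1323, 1413]

[-819, 1521]; [-711, -1251]; [1593, 1809]; [-1287, 369]; [-1323, 1413]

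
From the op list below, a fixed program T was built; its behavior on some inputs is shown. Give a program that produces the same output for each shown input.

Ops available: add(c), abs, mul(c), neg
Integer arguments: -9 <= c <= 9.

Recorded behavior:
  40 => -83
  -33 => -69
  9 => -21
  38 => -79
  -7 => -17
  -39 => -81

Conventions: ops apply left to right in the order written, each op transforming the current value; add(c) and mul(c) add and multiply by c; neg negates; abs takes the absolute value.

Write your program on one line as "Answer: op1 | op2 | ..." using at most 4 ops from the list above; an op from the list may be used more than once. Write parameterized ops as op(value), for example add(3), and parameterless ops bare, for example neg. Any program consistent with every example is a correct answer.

mul(2) | abs | neg | add(-3)

Check, running the answer program on each example:
  40 -> 80 -> 80 -> -80 -> -83
  -33 -> -66 -> 66 -> -66 -> -69
  9 -> 18 -> 18 -> -18 -> -21
  38 -> 76 -> 76 -> -76 -> -79
  -7 -> -14 -> 14 -> -14 -> -17
  -39 -> -78 -> 78 -> -78 -> -81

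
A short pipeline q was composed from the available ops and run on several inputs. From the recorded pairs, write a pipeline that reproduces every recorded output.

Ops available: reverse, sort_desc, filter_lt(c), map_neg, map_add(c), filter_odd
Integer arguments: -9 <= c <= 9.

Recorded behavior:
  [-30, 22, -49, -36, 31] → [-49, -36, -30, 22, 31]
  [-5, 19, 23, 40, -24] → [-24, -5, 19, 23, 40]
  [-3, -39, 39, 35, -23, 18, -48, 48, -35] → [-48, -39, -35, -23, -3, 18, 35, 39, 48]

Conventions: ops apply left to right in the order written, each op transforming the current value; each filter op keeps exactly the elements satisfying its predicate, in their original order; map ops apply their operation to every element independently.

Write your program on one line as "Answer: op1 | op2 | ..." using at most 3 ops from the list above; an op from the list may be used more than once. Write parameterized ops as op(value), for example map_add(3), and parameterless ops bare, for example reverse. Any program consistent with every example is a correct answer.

sort_desc | reverse

Check, running the answer program on each example:
  [-30, 22, -49, -36, 31] -> [31, 22, -30, -36, -49] -> [-49, -36, -30, 22, 31]
  [-5, 19, 23, 40, -24] -> [40, 23, 19, -5, -24] -> [-24, -5, 19, 23, 40]
  [-3, -39, 39, 35, -23, 18, -48, 48, -35] -> [48, 39, 35, 18, -3, -23, -35, -39, -48] -> [-48, -39, -35, -23, -3, 18, 35, 39, 48]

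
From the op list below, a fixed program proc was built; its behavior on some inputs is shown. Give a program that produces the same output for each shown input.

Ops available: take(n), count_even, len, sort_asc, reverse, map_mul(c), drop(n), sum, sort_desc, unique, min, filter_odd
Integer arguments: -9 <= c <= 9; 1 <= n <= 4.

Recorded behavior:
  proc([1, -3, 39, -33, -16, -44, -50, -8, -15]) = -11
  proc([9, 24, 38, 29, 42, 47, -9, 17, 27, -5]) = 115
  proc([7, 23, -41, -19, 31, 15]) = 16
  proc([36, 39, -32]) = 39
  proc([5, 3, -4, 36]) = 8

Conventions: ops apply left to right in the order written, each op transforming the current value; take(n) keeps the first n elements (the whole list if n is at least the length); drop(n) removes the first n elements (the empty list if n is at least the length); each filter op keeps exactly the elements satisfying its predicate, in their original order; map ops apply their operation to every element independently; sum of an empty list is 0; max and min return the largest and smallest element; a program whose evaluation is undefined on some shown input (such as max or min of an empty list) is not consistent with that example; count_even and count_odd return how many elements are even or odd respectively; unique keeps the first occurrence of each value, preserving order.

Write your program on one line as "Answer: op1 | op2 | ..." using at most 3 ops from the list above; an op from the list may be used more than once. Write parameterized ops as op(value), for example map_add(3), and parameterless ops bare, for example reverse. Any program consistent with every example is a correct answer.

filter_odd | reverse | sum

Check, running the answer program on each example:
  [1, -3, 39, -33, -16, -44, -50, -8, -15] -> [1, -3, 39, -33, -15] -> [-15, -33, 39, -3, 1] -> -11
  [9, 24, 38, 29, 42, 47, -9, 17, 27, -5] -> [9, 29, 47, -9, 17, 27, -5] -> [-5, 27, 17, -9, 47, 29, 9] -> 115
  [7, 23, -41, -19, 31, 15] -> [7, 23, -41, -19, 31, 15] -> [15, 31, -19, -41, 23, 7] -> 16
  [36, 39, -32] -> [39] -> [39] -> 39
  [5, 3, -4, 36] -> [5, 3] -> [3, 5] -> 8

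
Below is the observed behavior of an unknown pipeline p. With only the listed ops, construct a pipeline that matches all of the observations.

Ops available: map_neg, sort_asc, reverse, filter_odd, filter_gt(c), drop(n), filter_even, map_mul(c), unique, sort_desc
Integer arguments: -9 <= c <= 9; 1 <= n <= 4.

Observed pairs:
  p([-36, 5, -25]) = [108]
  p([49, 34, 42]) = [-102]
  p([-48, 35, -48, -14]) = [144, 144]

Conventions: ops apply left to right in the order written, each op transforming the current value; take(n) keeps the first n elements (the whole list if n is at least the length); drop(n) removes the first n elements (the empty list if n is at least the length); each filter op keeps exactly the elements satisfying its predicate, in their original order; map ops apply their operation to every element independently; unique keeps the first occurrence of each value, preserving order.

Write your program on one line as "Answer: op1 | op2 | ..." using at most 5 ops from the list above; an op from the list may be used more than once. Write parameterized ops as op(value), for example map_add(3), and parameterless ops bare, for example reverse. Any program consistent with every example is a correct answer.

map_neg | sort_asc | map_mul(3) | drop(2)

Check, running the answer program on each example:
  [-36, 5, -25] -> [36, -5, 25] -> [-5, 25, 36] -> [-15, 75, 108] -> [108]
  [49, 34, 42] -> [-49, -34, -42] -> [-49, -42, -34] -> [-147, -126, -102] -> [-102]
  [-48, 35, -48, -14] -> [48, -35, 48, 14] -> [-35, 14, 48, 48] -> [-105, 42, 144, 144] -> [144, 144]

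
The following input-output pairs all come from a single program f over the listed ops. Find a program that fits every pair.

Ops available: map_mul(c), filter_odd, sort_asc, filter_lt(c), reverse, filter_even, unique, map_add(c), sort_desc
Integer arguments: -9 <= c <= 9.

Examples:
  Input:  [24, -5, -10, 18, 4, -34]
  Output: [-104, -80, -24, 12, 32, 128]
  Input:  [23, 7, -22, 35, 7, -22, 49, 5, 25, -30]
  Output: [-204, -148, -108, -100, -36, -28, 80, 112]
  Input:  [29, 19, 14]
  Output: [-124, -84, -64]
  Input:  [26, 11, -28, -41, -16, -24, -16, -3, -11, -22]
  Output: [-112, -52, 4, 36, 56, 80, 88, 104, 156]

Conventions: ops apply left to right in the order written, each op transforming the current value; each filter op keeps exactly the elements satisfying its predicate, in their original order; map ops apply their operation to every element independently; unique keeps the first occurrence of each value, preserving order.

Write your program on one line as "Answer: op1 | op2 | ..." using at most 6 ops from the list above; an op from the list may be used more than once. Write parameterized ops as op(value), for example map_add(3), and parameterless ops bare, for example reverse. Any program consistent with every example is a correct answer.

unique | map_add(-3) | map_add(5) | map_mul(-4) | sort_asc

Check, running the answer program on each example:
  [24, -5, -10, 18, 4, -34] -> [24, -5, -10, 18, 4, -34] -> [21, -8, -13, 15, 1, -37] -> [26, -3, -8, 20, 6, -32] -> [-104, 12, 32, -80, -24, 128] -> [-104, -80, -24, 12, 32, 128]
  [23, 7, -22, 35, 7, -22, 49, 5, 25, -30] -> [23, 7, -22, 35, 49, 5, 25, -30] -> [20, 4, -25, 32, 46, 2, 22, -33] -> [25, 9, -20, 37, 51, 7, 27, -28] -> [-100, -36, 80, -148, -204, -28, -108, 112] -> [-204, -148, -108, -100, -36, -28, 80, 112]
  [29, 19, 14] -> [29, 19, 14] -> [26, 16, 11] -> [31, 21, 16] -> [-124, -84, -64] -> [-124, -84, -64]
  [26, 11, -28, -41, -16, -24, -16, -3, -11, -22] -> [26, 11, -28, -41, -16, -24, -3, -11, -22] -> [23, 8, -31, -44, -19, -27, -6, -14, -25] -> [28, 13, -26, -39, -14, -22, -1, -9, -20] -> [-112, -52, 104, 156, 56, 88, 4, 36, 80] -> [-112, -52, 4, 36, 56, 80, 88, 104, 156]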